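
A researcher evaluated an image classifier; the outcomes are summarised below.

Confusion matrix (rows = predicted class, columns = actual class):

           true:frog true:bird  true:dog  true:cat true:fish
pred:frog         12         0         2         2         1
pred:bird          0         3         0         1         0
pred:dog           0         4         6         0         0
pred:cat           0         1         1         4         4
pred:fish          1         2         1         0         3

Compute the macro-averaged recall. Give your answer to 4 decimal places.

Per-class recall (TP/(TP+FN)):
  frog: TP=12, FN=0+0+0+1=1 → 12/13 = 0.92308
  bird: TP=3, FN=0+4+1+2=7 → 3/10 = 0.30000
  dog: TP=6, FN=2+0+1+1=4 → 6/10 = 0.60000
  cat: TP=4, FN=2+1+0+0=3 → 4/7 = 0.57143
  fish: TP=3, FN=1+0+0+4=5 → 3/8 = 0.37500
Macro-recall = mean = (0.92308 + 0.30000 + 0.60000 + 0.57143 + 0.37500) / 5 = 0.5539

0.5539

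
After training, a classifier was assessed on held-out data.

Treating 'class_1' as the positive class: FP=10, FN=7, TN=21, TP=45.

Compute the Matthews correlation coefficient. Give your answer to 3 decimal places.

MCC = (TP·TN − FP·FN) / √((TP+FP)(TP+FN)(TN+FP)(TN+FN))
Numerator = 45·21 − 10·7 = 875
Denominator = √(55·52·31·28) = √2482480 = 1575.5888
MCC = 875 / 1575.5888 = 0.555

0.555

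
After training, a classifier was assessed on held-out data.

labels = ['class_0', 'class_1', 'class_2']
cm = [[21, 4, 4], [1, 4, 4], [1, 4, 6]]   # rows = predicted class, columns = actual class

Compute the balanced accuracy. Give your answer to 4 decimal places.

0.5583

Balanced accuracy = mean of per-class recall.
  class_0: recall = 21/23 = 0.91304
  class_1: recall = 4/12 = 0.33333
  class_2: recall = 6/14 = 0.42857
Mean = (0.91304 + 0.33333 + 0.42857) / 3 = 0.5583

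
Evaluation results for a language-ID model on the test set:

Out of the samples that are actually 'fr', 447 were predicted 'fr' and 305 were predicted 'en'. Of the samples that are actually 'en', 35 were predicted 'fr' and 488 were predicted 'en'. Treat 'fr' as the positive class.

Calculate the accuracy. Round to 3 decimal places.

Accuracy = (TP+TN)/N = (447+488)/1275 = 0.733

0.733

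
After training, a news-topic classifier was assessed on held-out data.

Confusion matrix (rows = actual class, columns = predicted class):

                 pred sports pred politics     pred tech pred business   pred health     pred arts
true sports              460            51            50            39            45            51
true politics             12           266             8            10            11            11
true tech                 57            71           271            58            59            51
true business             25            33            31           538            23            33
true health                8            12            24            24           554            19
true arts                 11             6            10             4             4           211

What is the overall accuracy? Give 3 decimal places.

0.730

Accuracy = trace / total = (460+266+271+538+554+211=2300) / 3151 = 2300/3151 = 0.730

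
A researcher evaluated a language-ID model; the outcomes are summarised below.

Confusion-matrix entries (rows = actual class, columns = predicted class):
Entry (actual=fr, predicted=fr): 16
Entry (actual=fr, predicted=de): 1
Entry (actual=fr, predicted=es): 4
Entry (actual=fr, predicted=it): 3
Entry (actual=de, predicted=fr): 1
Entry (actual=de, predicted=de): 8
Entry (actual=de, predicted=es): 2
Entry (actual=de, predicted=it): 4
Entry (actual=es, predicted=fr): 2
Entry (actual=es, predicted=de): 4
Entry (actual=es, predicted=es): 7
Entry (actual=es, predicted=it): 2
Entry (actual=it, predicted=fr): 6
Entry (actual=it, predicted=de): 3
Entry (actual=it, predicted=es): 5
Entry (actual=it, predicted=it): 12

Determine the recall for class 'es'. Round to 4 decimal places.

Take TP from the diagonal, FP from the rest of the 'es' prediction marginal, FN from the rest of the 'es' actual marginal.
recall = TP/(TP+FN).
es: TP=7, FN=2+4+2=8 → 7/15 = 0.46667

0.4667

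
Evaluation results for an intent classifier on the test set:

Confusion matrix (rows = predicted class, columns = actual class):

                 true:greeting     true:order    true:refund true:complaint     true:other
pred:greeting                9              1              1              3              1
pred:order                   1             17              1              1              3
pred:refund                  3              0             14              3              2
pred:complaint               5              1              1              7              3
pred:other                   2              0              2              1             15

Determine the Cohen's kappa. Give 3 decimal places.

0.548

Observed agreement pₒ = trace/N = 62/97 = 0.6392
Expected agreement pₑ = Σ (rowᵢ·colᵢ)/N² = (20·15 + 19·23 + 19·22 + 15·17 + 24·20)/97² = 0.2009
κ = (pₒ − pₑ)/(1 − pₑ) = (0.6392 − 0.2009)/(1 − 0.2009) = 0.548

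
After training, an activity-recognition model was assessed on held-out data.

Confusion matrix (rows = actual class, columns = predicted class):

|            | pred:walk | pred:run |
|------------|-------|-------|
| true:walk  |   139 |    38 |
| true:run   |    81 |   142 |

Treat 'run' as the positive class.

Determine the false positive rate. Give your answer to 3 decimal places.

FPR = FP/(FP+TN) = 38/(38+139) = 0.215

0.215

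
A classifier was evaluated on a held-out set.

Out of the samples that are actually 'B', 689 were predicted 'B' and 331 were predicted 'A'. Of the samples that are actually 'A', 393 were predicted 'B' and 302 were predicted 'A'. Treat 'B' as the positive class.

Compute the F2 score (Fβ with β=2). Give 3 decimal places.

0.667

Fβ = (1+β²)·TP / ((1+β²)·TP + β²·FN + FP), with β²=4
= 5·689 / (5·689 + 4·331 + 393) = 0.667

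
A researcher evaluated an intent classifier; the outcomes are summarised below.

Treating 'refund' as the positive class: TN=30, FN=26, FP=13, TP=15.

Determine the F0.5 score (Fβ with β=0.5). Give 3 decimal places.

0.490

Fβ = (1+β²)·TP / ((1+β²)·TP + β²·FN + FP), with β²=1/4
= 1.25·15 / (1.25·15 + 0.25·26 + 13) = 0.490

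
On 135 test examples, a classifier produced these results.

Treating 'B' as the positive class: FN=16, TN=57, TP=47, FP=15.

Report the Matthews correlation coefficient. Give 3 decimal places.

0.538

MCC = (TP·TN − FP·FN) / √((TP+FP)(TP+FN)(TN+FP)(TN+FN))
Numerator = 47·57 − 15·16 = 2439
Denominator = √(62·63·72·73) = √20529936 = 4530.9972
MCC = 2439 / 4530.9972 = 0.538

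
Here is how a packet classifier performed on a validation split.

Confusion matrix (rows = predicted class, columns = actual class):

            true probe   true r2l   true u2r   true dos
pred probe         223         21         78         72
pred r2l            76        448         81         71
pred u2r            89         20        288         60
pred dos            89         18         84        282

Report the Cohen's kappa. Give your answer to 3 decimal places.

0.494

Observed agreement pₒ = trace/N = 1241/2000 = 0.6205
Expected agreement pₑ = Σ (rowᵢ·colᵢ)/N² = (477·394 + 507·676 + 531·457 + 485·473)/2000² = 0.2507
κ = (pₒ − pₑ)/(1 − pₑ) = (0.6205 − 0.2507)/(1 − 0.2507) = 0.494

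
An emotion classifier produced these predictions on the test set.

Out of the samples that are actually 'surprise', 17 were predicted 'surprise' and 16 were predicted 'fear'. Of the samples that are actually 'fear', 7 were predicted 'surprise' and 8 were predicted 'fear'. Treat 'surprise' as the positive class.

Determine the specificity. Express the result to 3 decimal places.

0.533

Specificity = TN/(TN+FP) = 8/(8+7) = 0.533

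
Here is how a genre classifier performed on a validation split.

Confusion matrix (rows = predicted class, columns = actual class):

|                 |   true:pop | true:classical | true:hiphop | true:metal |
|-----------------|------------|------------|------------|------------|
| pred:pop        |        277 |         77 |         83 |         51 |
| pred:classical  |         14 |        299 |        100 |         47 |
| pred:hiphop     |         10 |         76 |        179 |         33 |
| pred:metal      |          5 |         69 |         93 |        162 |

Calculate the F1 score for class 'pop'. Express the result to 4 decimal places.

Treat 'pop' as positive and all other classes as negative.
F1 score = 2·TP/(2·TP+FP+FN).
pop: TP=277, FP=77+83+51=211, FN=14+10+5=29 → 554/794 = 0.69773

0.6977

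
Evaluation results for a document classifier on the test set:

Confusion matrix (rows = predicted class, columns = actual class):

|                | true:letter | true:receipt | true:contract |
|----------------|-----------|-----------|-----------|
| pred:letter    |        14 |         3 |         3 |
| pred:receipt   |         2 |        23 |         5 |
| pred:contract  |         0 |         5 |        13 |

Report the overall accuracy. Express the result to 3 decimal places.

0.735

Accuracy = trace / total = (14+23+13=50) / 68 = 50/68 = 0.735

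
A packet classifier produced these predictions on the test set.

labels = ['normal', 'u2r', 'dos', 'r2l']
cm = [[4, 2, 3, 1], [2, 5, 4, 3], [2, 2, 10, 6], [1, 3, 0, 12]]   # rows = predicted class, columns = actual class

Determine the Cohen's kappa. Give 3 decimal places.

Observed agreement pₒ = trace/N = 31/60 = 0.5167
Expected agreement pₑ = Σ (rowᵢ·colᵢ)/N² = (9·10 + 12·14 + 17·20 + 22·16)/60² = 0.2639
κ = (pₒ − pₑ)/(1 − pₑ) = (0.5167 − 0.2639)/(1 − 0.2639) = 0.343

0.343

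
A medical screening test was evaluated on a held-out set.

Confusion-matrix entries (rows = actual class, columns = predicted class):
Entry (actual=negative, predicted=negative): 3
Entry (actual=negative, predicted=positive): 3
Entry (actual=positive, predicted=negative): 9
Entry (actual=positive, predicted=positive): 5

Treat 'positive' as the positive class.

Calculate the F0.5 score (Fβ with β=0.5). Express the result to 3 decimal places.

0.543

Fβ = (1+β²)·TP / ((1+β²)·TP + β²·FN + FP), with β²=1/4
= 1.25·5 / (1.25·5 + 0.25·9 + 3) = 0.543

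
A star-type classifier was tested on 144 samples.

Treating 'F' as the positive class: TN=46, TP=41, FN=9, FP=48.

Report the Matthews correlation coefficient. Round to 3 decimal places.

0.303

MCC = (TP·TN − FP·FN) / √((TP+FP)(TP+FN)(TN+FP)(TN+FN))
Numerator = 41·46 − 48·9 = 1454
Denominator = √(89·50·94·55) = √23006500 = 4796.5091
MCC = 1454 / 4796.5091 = 0.303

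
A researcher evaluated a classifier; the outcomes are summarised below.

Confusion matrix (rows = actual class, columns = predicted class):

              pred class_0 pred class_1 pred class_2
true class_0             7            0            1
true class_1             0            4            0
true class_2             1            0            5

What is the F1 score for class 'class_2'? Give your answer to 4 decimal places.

0.8333

F1 score = 2·TP/(2·TP+FP+FN).
class_2: TP=5, FP=1+0=1, FN=1+0=1 → 10/12 = 0.83333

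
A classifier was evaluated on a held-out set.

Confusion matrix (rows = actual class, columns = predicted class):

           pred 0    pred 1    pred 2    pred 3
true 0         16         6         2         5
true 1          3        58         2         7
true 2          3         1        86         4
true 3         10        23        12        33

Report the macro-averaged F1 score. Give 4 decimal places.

Per-class F1 score (2·TP/(2·TP+FP+FN)):
  0: TP=16, FP=3+3+10=16, FN=6+2+5=13 → 32/61 = 0.52459
  1: TP=58, FP=6+1+23=30, FN=3+2+7=12 → 116/158 = 0.73418
  2: TP=86, FP=2+2+12=16, FN=3+1+4=8 → 172/196 = 0.87755
  3: TP=33, FP=5+7+4=16, FN=10+23+12=45 → 66/127 = 0.51969
Macro-F1 score = mean = (0.52459 + 0.73418 + 0.87755 + 0.51969) / 4 = 0.6640

0.6640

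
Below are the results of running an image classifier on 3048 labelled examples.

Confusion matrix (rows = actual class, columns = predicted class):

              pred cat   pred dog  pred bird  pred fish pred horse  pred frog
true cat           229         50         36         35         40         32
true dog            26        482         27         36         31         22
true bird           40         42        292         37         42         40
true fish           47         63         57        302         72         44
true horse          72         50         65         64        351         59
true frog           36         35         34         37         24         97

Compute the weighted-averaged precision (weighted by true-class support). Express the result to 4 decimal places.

Per-class precision (TP/(TP+FP)):
  cat: TP=229, FP=26+40+47+72+36=221 → 229/450 = 0.50889
  dog: TP=482, FP=50+42+63+50+35=240 → 482/722 = 0.66759
  bird: TP=292, FP=36+27+57+65+34=219 → 292/511 = 0.57143
  fish: TP=302, FP=35+36+37+64+37=209 → 302/511 = 0.59100
  horse: TP=351, FP=40+31+42+72+24=209 → 351/560 = 0.62679
  frog: TP=97, FP=32+22+40+44+59=197 → 97/294 = 0.32993
Weighted-precision = Σ (supportᵢ/N)·precisionᵢ with N=3048: (422/3048)·0.50889 + (624/3048)·0.66759 + (493/3048)·0.57143 + (585/3048)·0.59100 + (661/3048)·0.62679 + (263/3048)·0.32993 = 0.5774

0.5774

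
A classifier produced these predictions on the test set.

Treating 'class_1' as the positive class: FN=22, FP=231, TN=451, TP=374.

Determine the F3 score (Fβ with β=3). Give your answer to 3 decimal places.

0.897

Fβ = (1+β²)·TP / ((1+β²)·TP + β²·FN + FP), with β²=9
= 10·374 / (10·374 + 9·22 + 231) = 0.897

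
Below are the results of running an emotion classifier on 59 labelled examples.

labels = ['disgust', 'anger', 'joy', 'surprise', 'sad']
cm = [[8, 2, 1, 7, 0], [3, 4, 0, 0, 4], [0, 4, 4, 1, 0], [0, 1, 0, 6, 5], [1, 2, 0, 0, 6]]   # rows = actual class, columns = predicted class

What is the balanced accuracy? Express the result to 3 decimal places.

0.484

Balanced accuracy = mean of per-class recall.
  disgust: recall = 8/18 = 0.4444
  anger: recall = 4/11 = 0.3636
  joy: recall = 4/9 = 0.4444
  surprise: recall = 6/12 = 0.5000
  sad: recall = 6/9 = 0.6667
Mean = (0.4444 + 0.3636 + 0.4444 + 0.5000 + 0.6667) / 5 = 0.484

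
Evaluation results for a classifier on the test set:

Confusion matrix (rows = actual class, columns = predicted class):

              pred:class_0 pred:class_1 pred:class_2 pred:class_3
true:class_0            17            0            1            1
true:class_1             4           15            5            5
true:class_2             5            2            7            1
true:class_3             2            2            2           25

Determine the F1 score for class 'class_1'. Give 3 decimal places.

F1 score = 2·TP/(2·TP+FP+FN).
class_1: TP=15, FP=0+2+2=4, FN=4+5+5=14 → 30/48 = 0.6250

0.625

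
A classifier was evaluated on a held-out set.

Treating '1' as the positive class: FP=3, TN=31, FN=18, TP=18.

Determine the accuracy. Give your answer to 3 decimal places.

0.700

Accuracy = (TP+TN)/N = (18+31)/70 = 0.700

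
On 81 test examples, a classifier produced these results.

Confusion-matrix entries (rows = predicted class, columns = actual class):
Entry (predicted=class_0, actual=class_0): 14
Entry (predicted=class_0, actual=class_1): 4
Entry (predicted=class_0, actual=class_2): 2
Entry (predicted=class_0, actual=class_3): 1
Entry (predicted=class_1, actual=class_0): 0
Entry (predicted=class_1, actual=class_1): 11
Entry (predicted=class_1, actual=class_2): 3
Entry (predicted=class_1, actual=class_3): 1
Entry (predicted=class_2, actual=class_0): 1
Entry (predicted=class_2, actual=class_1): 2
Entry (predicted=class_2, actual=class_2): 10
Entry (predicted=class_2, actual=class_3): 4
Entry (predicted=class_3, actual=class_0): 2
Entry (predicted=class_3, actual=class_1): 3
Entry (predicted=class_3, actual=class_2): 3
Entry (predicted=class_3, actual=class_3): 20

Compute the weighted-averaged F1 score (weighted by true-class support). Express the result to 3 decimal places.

Per-class F1 score (2·TP/(2·TP+FP+FN)):
  class_0: TP=14, FP=4+2+1=7, FN=0+1+2=3 → 28/38 = 0.7368
  class_1: TP=11, FP=0+3+1=4, FN=4+2+3=9 → 22/35 = 0.6286
  class_2: TP=10, FP=1+2+4=7, FN=2+3+3=8 → 20/35 = 0.5714
  class_3: TP=20, FP=2+3+3=8, FN=1+1+4=6 → 40/54 = 0.7407
Weighted-F1 score = Σ (supportᵢ/N)·F1 scoreᵢ with N=81: (17/81)·0.7368 + (20/81)·0.6286 + (18/81)·0.5714 + (26/81)·0.7407 = 0.675

0.675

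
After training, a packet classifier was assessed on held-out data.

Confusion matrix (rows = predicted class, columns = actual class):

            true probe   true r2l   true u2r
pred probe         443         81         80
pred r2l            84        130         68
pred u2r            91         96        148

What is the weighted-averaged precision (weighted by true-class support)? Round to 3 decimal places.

0.594

Per-class precision (TP/(TP+FP)):
  probe: TP=443, FP=81+80=161 → 443/604 = 0.7334
  r2l: TP=130, FP=84+68=152 → 130/282 = 0.4610
  u2r: TP=148, FP=91+96=187 → 148/335 = 0.4418
Weighted-precision = Σ (supportᵢ/N)·precisionᵢ with N=1221: (618/1221)·0.7334 + (307/1221)·0.4610 + (296/1221)·0.4418 = 0.594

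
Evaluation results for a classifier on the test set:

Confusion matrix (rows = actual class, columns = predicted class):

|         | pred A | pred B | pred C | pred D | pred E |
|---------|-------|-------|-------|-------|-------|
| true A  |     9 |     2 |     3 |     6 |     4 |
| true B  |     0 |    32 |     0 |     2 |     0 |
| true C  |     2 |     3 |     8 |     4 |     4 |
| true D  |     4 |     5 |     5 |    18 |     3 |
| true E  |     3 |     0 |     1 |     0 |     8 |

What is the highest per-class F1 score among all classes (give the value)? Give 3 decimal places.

0.842

Per-class F1 score (2·TP/(2·TP+FP+FN)):
  A: TP=9, FP=0+2+4+3=9, FN=2+3+6+4=15 → 18/42 = 0.4286
  B: TP=32, FP=2+3+5+0=10, FN=0+0+2+0=2 → 64/76 = 0.8421
  C: TP=8, FP=3+0+5+1=9, FN=2+3+4+4=13 → 16/38 = 0.4211
  D: TP=18, FP=6+2+4+0=12, FN=4+5+5+3=17 → 36/65 = 0.5538
  E: TP=8, FP=4+0+4+3=11, FN=3+0+1+0=4 → 16/31 = 0.5161
Highest is class 'B' with F1 score = 0.842.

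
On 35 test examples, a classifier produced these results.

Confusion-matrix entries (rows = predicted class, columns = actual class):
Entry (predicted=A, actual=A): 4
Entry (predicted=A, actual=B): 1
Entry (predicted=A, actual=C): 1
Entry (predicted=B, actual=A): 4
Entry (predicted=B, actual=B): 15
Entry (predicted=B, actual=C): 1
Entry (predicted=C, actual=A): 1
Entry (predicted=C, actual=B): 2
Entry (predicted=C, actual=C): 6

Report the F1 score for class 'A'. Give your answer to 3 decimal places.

Take TP from the diagonal, FP from the rest of the 'A' prediction marginal, FN from the rest of the 'A' actual marginal.
F1 score = 2·TP/(2·TP+FP+FN).
A: TP=4, FP=1+1=2, FN=4+1=5 → 8/15 = 0.5333

0.533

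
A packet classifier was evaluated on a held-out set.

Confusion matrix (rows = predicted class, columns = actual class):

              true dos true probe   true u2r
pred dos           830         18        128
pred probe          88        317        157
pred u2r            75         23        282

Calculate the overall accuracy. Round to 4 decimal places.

Accuracy = trace / total = (830+317+282=1429) / 1918 = 1429/1918 = 0.7450

0.7450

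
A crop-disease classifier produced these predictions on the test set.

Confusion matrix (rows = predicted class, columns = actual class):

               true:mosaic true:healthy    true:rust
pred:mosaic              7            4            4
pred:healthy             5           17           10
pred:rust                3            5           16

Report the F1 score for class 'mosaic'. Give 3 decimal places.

0.467

Treat 'mosaic' as positive and all other classes as negative.
F1 score = 2·TP/(2·TP+FP+FN).
mosaic: TP=7, FP=4+4=8, FN=5+3=8 → 14/30 = 0.4667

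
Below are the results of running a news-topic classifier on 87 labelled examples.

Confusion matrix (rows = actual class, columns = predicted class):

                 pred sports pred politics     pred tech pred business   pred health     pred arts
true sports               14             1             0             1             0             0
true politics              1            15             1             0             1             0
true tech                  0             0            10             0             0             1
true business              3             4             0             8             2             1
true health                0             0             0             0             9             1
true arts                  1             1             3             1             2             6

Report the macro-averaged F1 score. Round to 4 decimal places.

0.7021

Per-class F1 score (2·TP/(2·TP+FP+FN)):
  sports: TP=14, FP=1+0+3+0+1=5, FN=1+0+1+0+0=2 → 28/35 = 0.80000
  politics: TP=15, FP=1+0+4+0+1=6, FN=1+1+0+1+0=3 → 30/39 = 0.76923
  tech: TP=10, FP=0+1+0+0+3=4, FN=0+0+0+0+1=1 → 20/25 = 0.80000
  business: TP=8, FP=1+0+0+0+1=2, FN=3+4+0+2+1=10 → 16/28 = 0.57143
  health: TP=9, FP=0+1+0+2+2=5, FN=0+0+0+0+1=1 → 18/24 = 0.75000
  arts: TP=6, FP=0+0+1+1+1=3, FN=1+1+3+1+2=8 → 12/23 = 0.52174
Macro-F1 score = mean = (0.80000 + 0.76923 + 0.80000 + 0.57143 + 0.75000 + 0.52174) / 6 = 0.7021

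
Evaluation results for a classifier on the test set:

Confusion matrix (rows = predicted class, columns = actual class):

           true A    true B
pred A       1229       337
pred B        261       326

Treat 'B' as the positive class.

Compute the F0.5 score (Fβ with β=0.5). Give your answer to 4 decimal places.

0.5413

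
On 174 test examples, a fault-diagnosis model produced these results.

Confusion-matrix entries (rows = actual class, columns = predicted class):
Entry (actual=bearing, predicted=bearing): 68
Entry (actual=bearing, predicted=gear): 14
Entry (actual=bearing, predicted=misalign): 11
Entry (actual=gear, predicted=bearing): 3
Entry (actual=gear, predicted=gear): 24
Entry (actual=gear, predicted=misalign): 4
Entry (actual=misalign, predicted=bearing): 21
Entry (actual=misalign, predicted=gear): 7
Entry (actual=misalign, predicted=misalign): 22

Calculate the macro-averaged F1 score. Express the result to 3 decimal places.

0.624

Per-class F1 score (2·TP/(2·TP+FP+FN)):
  bearing: TP=68, FP=3+21=24, FN=14+11=25 → 136/185 = 0.7351
  gear: TP=24, FP=14+7=21, FN=3+4=7 → 48/76 = 0.6316
  misalign: TP=22, FP=11+4=15, FN=21+7=28 → 44/87 = 0.5057
Macro-F1 score = mean = (0.7351 + 0.6316 + 0.5057) / 3 = 0.624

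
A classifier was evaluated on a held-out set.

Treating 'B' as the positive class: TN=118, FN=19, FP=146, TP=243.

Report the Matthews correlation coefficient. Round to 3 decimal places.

0.427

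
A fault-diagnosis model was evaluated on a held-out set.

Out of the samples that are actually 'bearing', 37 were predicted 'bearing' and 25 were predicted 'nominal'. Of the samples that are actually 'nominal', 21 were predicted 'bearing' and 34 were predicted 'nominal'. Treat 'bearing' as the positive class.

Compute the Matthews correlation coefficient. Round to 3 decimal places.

MCC = (TP·TN − FP·FN) / √((TP+FP)(TP+FN)(TN+FP)(TN+FN))
Numerator = 37·34 − 21·25 = 733
Denominator = √(58·62·55·59) = √11669020 = 3415.9947
MCC = 733 / 3415.9947 = 0.215

0.215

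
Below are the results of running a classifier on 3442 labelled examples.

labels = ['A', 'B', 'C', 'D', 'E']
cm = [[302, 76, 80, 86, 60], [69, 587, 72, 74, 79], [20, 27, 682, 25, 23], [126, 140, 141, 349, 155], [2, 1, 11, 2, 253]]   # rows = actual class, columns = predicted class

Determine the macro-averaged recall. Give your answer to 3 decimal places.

0.674

Per-class recall (TP/(TP+FN)):
  A: TP=302, FN=76+80+86+60=302 → 302/604 = 0.5000
  B: TP=587, FN=69+72+74+79=294 → 587/881 = 0.6663
  C: TP=682, FN=20+27+25+23=95 → 682/777 = 0.8777
  D: TP=349, FN=126+140+141+155=562 → 349/911 = 0.3831
  E: TP=253, FN=2+1+11+2=16 → 253/269 = 0.9405
Macro-recall = mean = (0.5000 + 0.6663 + 0.8777 + 0.3831 + 0.9405) / 5 = 0.674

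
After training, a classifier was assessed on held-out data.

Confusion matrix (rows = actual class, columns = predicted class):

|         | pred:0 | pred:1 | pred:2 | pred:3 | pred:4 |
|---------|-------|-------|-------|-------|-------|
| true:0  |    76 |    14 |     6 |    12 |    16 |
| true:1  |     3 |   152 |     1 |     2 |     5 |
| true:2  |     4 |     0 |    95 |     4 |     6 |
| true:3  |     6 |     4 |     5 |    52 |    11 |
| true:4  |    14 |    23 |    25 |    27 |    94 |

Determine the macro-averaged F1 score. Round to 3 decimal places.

0.701

Per-class F1 score (2·TP/(2·TP+FP+FN)):
  0: TP=76, FP=3+4+6+14=27, FN=14+6+12+16=48 → 152/227 = 0.6696
  1: TP=152, FP=14+0+4+23=41, FN=3+1+2+5=11 → 304/356 = 0.8539
  2: TP=95, FP=6+1+5+25=37, FN=4+0+4+6=14 → 190/241 = 0.7884
  3: TP=52, FP=12+2+4+27=45, FN=6+4+5+11=26 → 104/175 = 0.5943
  4: TP=94, FP=16+5+6+11=38, FN=14+23+25+27=89 → 188/315 = 0.5968
Macro-F1 score = mean = (0.6696 + 0.8539 + 0.7884 + 0.5943 + 0.5968) / 5 = 0.701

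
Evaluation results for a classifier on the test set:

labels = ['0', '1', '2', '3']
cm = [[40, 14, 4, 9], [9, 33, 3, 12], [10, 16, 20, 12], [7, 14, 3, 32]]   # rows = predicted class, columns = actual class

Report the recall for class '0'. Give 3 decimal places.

0.606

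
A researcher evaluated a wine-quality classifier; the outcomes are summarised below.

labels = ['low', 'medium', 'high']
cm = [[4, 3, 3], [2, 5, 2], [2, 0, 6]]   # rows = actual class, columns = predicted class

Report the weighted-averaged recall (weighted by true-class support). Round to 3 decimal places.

0.556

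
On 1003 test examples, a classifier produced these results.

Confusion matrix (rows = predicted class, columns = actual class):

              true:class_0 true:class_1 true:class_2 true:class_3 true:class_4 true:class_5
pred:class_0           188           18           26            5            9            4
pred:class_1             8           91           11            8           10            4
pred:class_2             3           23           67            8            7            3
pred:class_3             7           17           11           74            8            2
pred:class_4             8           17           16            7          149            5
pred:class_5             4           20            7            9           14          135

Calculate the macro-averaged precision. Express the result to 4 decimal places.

0.6865

Per-class precision (TP/(TP+FP)):
  class_0: TP=188, FP=18+26+5+9+4=62 → 188/250 = 0.75200
  class_1: TP=91, FP=8+11+8+10+4=41 → 91/132 = 0.68939
  class_2: TP=67, FP=3+23+8+7+3=44 → 67/111 = 0.60360
  class_3: TP=74, FP=7+17+11+8+2=45 → 74/119 = 0.62185
  class_4: TP=149, FP=8+17+16+7+5=53 → 149/202 = 0.73762
  class_5: TP=135, FP=4+20+7+9+14=54 → 135/189 = 0.71429
Macro-precision = mean = (0.75200 + 0.68939 + 0.60360 + 0.62185 + 0.73762 + 0.71429) / 6 = 0.6865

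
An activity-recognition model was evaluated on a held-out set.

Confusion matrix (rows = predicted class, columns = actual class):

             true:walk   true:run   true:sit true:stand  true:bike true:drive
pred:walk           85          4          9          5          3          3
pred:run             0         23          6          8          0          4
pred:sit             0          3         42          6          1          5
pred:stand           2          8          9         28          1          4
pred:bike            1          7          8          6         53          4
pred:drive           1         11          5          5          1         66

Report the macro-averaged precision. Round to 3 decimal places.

Per-class precision (TP/(TP+FP)):
  walk: TP=85, FP=4+9+5+3+3=24 → 85/109 = 0.7798
  run: TP=23, FP=0+6+8+0+4=18 → 23/41 = 0.5610
  sit: TP=42, FP=0+3+6+1+5=15 → 42/57 = 0.7368
  stand: TP=28, FP=2+8+9+1+4=24 → 28/52 = 0.5385
  bike: TP=53, FP=1+7+8+6+4=26 → 53/79 = 0.6709
  drive: TP=66, FP=1+11+5+5+1=23 → 66/89 = 0.7416
Macro-precision = mean = (0.7798 + 0.5610 + 0.7368 + 0.5385 + 0.6709 + 0.7416) / 6 = 0.671

0.671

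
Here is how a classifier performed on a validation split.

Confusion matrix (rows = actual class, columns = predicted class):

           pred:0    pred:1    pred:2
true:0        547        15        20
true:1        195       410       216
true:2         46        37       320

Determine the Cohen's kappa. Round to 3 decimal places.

Observed agreement pₒ = trace/N = 1277/1806 = 0.7071
Expected agreement pₑ = Σ (rowᵢ·colᵢ)/N² = (582·788 + 821·462 + 403·556)/1806² = 0.3256
κ = (pₒ − pₑ)/(1 − pₑ) = (0.7071 − 0.3256)/(1 − 0.3256) = 0.566

0.566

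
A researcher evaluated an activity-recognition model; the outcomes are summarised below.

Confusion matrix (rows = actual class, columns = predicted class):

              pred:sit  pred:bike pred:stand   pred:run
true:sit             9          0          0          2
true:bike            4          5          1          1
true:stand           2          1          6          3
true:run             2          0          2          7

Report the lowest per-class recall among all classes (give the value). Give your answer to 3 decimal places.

0.455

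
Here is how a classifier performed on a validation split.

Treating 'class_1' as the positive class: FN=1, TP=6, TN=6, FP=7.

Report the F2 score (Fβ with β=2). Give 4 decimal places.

0.7317

Fβ = (1+β²)·TP / ((1+β²)·TP + β²·FN + FP), with β²=4
= 5·6 / (5·6 + 4·1 + 7) = 0.7317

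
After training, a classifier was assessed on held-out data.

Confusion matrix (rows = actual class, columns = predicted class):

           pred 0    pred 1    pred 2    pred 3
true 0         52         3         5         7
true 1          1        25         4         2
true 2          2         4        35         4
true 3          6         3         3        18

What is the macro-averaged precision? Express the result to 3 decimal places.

0.723

Per-class precision (TP/(TP+FP)):
  0: TP=52, FP=1+2+6=9 → 52/61 = 0.8525
  1: TP=25, FP=3+4+3=10 → 25/35 = 0.7143
  2: TP=35, FP=5+4+3=12 → 35/47 = 0.7447
  3: TP=18, FP=7+2+4=13 → 18/31 = 0.5806
Macro-precision = mean = (0.8525 + 0.7143 + 0.7447 + 0.5806) / 4 = 0.723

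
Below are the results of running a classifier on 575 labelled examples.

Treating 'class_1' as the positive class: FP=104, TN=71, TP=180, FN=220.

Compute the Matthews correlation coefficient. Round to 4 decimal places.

-0.1328

MCC = (TP·TN − FP·FN) / √((TP+FP)(TP+FN)(TN+FP)(TN+FN))
Numerator = 180·71 − 104·220 = -10100
Denominator = √(284·400·175·291) = √5785080000 = 76059.7134
MCC = -10100 / 76059.7134 = -0.1328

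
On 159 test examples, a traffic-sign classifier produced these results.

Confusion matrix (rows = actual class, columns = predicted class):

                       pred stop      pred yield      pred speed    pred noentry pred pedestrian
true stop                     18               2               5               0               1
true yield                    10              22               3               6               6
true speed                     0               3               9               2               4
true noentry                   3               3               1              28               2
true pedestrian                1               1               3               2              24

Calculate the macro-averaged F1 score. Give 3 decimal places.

0.620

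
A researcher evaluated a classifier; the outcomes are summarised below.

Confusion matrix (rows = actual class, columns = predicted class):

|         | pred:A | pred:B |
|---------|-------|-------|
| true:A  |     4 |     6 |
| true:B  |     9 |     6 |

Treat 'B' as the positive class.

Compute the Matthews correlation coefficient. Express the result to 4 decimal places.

-0.1961

MCC = (TP·TN − FP·FN) / √((TP+FP)(TP+FN)(TN+FP)(TN+FN))
Numerator = 6·4 − 6·9 = -30
Denominator = √(12·15·10·13) = √23400 = 152.9706
MCC = -30 / 152.9706 = -0.1961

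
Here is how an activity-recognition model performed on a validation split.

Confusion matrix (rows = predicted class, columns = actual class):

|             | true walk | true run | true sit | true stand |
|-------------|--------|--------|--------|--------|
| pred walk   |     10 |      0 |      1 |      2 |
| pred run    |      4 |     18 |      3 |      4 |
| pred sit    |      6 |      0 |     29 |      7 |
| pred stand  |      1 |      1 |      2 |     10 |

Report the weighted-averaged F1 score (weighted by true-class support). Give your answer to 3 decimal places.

0.667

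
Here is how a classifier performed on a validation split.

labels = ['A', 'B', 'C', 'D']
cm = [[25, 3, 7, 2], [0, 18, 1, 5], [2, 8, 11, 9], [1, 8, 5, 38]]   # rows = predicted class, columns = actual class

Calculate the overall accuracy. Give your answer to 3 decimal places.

Accuracy = trace / total = (25+18+11+38=92) / 143 = 92/143 = 0.643

0.643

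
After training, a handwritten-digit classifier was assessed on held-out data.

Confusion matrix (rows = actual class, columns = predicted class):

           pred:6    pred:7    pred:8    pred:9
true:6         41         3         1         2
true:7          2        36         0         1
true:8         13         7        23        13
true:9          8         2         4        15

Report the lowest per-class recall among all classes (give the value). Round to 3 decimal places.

Per-class recall (TP/(TP+FN)):
  6: TP=41, FN=3+1+2=6 → 41/47 = 0.8723
  7: TP=36, FN=2+0+1=3 → 36/39 = 0.9231
  8: TP=23, FN=13+7+13=33 → 23/56 = 0.4107
  9: TP=15, FN=8+2+4=14 → 15/29 = 0.5172
Lowest is class '8' with recall = 0.411.

0.411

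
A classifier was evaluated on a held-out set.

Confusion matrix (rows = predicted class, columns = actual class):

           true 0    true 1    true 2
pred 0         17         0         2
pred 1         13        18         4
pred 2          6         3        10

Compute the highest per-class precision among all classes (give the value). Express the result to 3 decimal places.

0.895

Per-class precision (TP/(TP+FP)):
  0: TP=17, FP=0+2=2 → 17/19 = 0.8947
  1: TP=18, FP=13+4=17 → 18/35 = 0.5143
  2: TP=10, FP=6+3=9 → 10/19 = 0.5263
Highest is class '0' with precision = 0.895.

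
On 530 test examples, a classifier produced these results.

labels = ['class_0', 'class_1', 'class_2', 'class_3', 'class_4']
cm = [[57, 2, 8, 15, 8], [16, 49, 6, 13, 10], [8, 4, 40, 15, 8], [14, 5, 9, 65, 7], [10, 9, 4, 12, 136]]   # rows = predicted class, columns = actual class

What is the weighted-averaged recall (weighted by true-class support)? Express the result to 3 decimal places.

0.655

Per-class recall (TP/(TP+FN)):
  class_0: TP=57, FN=16+8+14+10=48 → 57/105 = 0.5429
  class_1: TP=49, FN=2+4+5+9=20 → 49/69 = 0.7101
  class_2: TP=40, FN=8+6+9+4=27 → 40/67 = 0.5970
  class_3: TP=65, FN=15+13+15+12=55 → 65/120 = 0.5417
  class_4: TP=136, FN=8+10+8+7=33 → 136/169 = 0.8047
Weighted-recall = Σ (supportᵢ/N)·recallᵢ with N=530: (105/530)·0.5429 + (69/530)·0.7101 + (67/530)·0.5970 + (120/530)·0.5417 + (169/530)·0.8047 = 0.655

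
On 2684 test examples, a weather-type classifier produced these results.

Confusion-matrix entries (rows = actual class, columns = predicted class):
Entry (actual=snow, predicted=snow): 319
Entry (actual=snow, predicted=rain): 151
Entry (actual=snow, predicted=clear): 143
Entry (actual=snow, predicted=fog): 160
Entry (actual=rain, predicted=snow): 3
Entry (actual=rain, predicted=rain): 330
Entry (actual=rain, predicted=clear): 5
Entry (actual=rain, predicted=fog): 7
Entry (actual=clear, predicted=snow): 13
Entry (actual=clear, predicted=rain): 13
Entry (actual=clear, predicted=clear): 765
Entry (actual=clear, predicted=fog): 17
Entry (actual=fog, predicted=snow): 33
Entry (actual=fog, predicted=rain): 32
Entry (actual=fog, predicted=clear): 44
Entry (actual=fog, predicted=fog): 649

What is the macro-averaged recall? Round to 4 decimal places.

0.7930

Per-class recall (TP/(TP+FN)):
  snow: TP=319, FN=151+143+160=454 → 319/773 = 0.41268
  rain: TP=330, FN=3+5+7=15 → 330/345 = 0.95652
  clear: TP=765, FN=13+13+17=43 → 765/808 = 0.94678
  fog: TP=649, FN=33+32+44=109 → 649/758 = 0.85620
Macro-recall = mean = (0.41268 + 0.95652 + 0.94678 + 0.85620) / 4 = 0.7930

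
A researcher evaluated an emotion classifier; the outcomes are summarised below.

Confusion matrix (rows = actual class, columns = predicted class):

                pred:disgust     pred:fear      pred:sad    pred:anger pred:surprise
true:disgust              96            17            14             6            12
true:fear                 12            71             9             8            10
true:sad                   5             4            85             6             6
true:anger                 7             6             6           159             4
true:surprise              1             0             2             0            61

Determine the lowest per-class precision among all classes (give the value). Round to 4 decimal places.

Per-class precision (TP/(TP+FP)):
  disgust: TP=96, FP=12+5+7+1=25 → 96/121 = 0.79339
  fear: TP=71, FP=17+4+6+0=27 → 71/98 = 0.72449
  sad: TP=85, FP=14+9+6+2=31 → 85/116 = 0.73276
  anger: TP=159, FP=6+8+6+0=20 → 159/179 = 0.88827
  surprise: TP=61, FP=12+10+6+4=32 → 61/93 = 0.65591
Lowest is class 'surprise' with precision = 0.6559.

0.6559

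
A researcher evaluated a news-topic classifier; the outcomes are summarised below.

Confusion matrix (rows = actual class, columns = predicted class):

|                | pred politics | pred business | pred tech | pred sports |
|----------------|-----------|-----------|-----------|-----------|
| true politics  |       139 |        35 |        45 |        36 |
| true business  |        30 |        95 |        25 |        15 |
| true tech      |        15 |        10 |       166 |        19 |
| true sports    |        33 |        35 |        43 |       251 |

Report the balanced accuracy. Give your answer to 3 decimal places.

0.651

Balanced accuracy = mean of per-class recall.
  politics: recall = 139/255 = 0.5451
  business: recall = 95/165 = 0.5758
  tech: recall = 166/210 = 0.7905
  sports: recall = 251/362 = 0.6934
Mean = (0.5451 + 0.5758 + 0.7905 + 0.6934) / 4 = 0.651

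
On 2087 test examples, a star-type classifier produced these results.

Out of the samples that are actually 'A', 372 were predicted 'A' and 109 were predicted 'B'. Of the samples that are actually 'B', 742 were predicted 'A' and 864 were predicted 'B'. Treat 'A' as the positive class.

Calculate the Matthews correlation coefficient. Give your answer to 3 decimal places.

0.263

MCC = (TP·TN − FP·FN) / √((TP+FP)(TP+FN)(TN+FP)(TN+FN))
Numerator = 372·864 − 742·109 = 240530
Denominator = √(1114·481·1606·973) = √837314570092 = 915048.9441
MCC = 240530 / 915048.9441 = 0.263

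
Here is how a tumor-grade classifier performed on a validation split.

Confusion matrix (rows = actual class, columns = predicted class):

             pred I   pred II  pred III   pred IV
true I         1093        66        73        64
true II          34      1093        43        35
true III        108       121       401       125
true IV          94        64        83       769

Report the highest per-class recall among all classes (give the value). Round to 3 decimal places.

Per-class recall (TP/(TP+FN)):
  I: TP=1093, FN=66+73+64=203 → 1093/1296 = 0.8434
  II: TP=1093, FN=34+43+35=112 → 1093/1205 = 0.9071
  III: TP=401, FN=108+121+125=354 → 401/755 = 0.5311
  IV: TP=769, FN=94+64+83=241 → 769/1010 = 0.7614
Highest is class 'II' with recall = 0.907.

0.907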